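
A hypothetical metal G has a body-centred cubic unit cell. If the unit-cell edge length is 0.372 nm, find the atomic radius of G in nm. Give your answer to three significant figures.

In a BCC lattice, atoms touch along the body diagonal, so √3·a = 4r.
r = √3·a/4 = 1.7321 × 0.372 / 4 = 0.161 nm.

0.161 nm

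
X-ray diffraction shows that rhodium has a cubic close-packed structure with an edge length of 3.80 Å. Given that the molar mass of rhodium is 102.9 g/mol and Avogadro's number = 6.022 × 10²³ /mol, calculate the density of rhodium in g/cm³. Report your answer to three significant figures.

12.5 g/cm³

An FCC unit cell contains Z = 4 atoms.
Cell volume: a³ = (3.80 Å)³ = (3.800 × 10^-8 cm)³ = 5.487 × 10^-23 cm³.
ρ = Z·M/(N_A·a³) = 4 × 102.9 / (6.022 × 10²³ × 5.487 × 10^-23) = 12.46 g/cm³.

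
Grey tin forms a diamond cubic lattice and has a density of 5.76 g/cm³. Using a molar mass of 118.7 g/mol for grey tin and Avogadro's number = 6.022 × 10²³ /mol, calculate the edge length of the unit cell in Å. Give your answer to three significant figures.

With Z = 8 atoms per diamond cubic cell, a³ = Z·M/(N_A·ρ) = 8 × 118.7 / (6.022 × 10²³ × 5.760 g/cm³) = 2.738 × 10^-22 cm³.
a = (2.738 × 10^-22)^(1/3) = 6.493 × 10^-8 cm = 6.49 Å.

6.49 Å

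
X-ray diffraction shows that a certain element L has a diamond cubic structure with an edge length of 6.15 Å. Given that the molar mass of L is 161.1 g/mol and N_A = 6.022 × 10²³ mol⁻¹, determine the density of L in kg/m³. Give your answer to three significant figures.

A diamond cubic unit cell contains Z = 8 atoms.
Cell volume: a³ = (6.15 Å)³ = (6.150 × 10^-8 cm)³ = 2.326 × 10^-22 cm³.
ρ = Z·M/(N_A·a³) = 8 × 161.1 / (6.022 × 10²³ × 2.326 × 10^-22) = 9.201 g/cm³ = 9200 kg/m³.

9200 kg/m³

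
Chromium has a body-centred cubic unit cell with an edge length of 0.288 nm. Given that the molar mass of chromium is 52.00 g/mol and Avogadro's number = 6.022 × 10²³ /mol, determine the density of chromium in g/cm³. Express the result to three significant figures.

A BCC unit cell contains Z = 2 atoms.
Cell volume: a³ = (0.288 nm)³ = (2.880 × 10^-8 cm)³ = 2.389 × 10^-23 cm³.
ρ = Z·M/(N_A·a³) = 2 × 52.00 / (6.022 × 10²³ × 2.389 × 10^-23) = 7.230 g/cm³.

7.23 g/cm³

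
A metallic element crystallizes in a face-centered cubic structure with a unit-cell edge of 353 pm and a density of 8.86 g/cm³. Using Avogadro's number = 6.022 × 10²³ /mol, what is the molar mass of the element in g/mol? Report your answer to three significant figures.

An FCC cell has Z = 4 atoms; a = 3.530 × 10^-8 cm.
M = ρ·N_A·a³/Z = 8.86 × 6.022 × 10²³ × 4.399 × 10^-23 / 4 = 58.7 g/mol.

58.7 g/mol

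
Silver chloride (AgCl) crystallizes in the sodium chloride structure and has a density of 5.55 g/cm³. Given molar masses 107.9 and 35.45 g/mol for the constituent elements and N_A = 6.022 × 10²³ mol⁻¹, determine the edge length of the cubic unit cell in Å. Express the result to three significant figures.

M(AgCl) = 143.35 g/mol; Z = 4 formula units per cell.
a³ = Z·M/(N_A·ρ) = 4 × 143.35 / (6.022 × 10²³ × 5.55) = 1.716 × 10^-22 cm³, so a = 5.557 × 10^-8 cm = 5.56 Å.

5.56 Å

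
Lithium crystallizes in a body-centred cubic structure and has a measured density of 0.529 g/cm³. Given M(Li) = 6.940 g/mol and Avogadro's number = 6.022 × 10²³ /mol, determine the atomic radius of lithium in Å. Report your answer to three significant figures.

For a BCC cell (Z = 2), a³ = Z·M/(N_A·ρ) = 2 × 6.940 / (6.022 × 10²³ × 0.5290) = 4.357 × 10^-23 cm³, so a = 3.519 × 10^-8 cm = 3.519 Å.
Atoms touch along the body diagonal, so √3·a = 4r, so r = 0.4330 × a = 1.52 Å.

1.52 Å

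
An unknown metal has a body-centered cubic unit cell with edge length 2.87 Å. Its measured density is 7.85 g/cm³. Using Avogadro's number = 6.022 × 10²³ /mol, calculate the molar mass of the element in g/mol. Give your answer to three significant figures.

A BCC cell has Z = 2 atoms; a = 2.870 × 10^-8 cm.
M = ρ·N_A·a³/Z = 7.85 × 6.022 × 10²³ × 2.364 × 10^-23 / 2 = 55.9 g/mol.

55.9 g/mol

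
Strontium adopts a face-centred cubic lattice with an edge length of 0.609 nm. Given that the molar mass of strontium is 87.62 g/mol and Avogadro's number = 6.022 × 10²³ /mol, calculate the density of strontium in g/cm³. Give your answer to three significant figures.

An FCC unit cell contains Z = 4 atoms.
Cell volume: a³ = (0.609 nm)³ = (6.090 × 10^-8 cm)³ = 2.259 × 10^-22 cm³.
ρ = Z·M/(N_A·a³) = 4 × 87.62 / (6.022 × 10²³ × 2.259 × 10^-22) = 2.577 g/cm³.

2.58 g/cm³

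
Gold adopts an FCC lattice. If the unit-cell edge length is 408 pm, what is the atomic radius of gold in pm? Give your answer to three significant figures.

144 pm

In an FCC lattice, atoms touch along the face diagonal, so √2·a = 4r.
r = √2·a/4 = 1.4142 × 408 / 4 = 144 pm.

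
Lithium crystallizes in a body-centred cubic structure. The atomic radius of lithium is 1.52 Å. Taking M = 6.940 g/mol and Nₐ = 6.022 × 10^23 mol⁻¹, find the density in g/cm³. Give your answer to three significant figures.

In a BCC lattice, atoms touch along the body diagonal, so √3·a = 4r, giving a = 3.510 Å = 3.510 × 10^-8 cm.
With Z = 2, ρ = Z·M/(N_A·a³) = 2 × 6.940 / (6.022 × 10²³ × 4.325 × 10^-23) = 0.5329 g/cm³.

0.533 g/cm³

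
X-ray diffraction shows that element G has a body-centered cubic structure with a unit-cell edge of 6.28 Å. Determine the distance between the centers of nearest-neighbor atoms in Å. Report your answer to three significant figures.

In a BCC structure, atoms touch along the body diagonal, so √3·a = 4r; the nearest-neighbor distance equals 2r = 0.8660·a.
d = 0.8660 × 6.28 = 5.44 Å.

5.44 Å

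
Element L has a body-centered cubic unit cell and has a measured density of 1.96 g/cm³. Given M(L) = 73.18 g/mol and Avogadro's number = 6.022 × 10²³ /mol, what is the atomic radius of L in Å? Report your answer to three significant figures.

2.16 Å

For a BCC cell (Z = 2), a³ = Z·M/(N_A·ρ) = 2 × 73.18 / (6.022 × 10²³ × 1.960) = 1.240 × 10^-22 cm³, so a = 4.987 × 10^-8 cm = 4.987 Å.
Atoms touch along the body diagonal, so √3·a = 4r, so r = 0.4330 × a = 2.16 Å.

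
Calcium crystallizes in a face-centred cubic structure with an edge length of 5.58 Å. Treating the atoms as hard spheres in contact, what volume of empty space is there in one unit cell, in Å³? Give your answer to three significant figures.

In an FCC lattice atoms touch along the face diagonal, so √2·a = 4r, so r = 0.3536a = 1.973 Å.
V_cell = a³ = 173.7 Å³; V_atoms = 4 × (4/3)πr³ = 128.7 Å³.
Empty space = 173.7 − 128.7 = 45.1 Å³.

45.1 Å³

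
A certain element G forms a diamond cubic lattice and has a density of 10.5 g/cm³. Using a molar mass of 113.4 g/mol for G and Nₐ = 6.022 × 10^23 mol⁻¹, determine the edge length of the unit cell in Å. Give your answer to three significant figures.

With Z = 8 atoms per diamond cubic cell, a³ = Z·M/(N_A·ρ) = 8 × 113.4 / (6.022 × 10²³ × 10.50 g/cm³) = 1.435 × 10^-22 cm³.
a = (1.435 × 10^-22)^(1/3) = 5.235 × 10^-8 cm = 5.24 Å.

5.24 Å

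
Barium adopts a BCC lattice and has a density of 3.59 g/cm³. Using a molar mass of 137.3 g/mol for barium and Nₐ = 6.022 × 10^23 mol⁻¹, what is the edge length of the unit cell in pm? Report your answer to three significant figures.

With Z = 2 atoms per BCC cell, a³ = Z·M/(N_A·ρ) = 2 × 137.3 / (6.022 × 10²³ × 3.590 g/cm³) = 1.270 × 10^-22 cm³.
a = (1.270 × 10^-22)^(1/3) = 5.027 × 10^-8 cm = 503 pm.

503 pm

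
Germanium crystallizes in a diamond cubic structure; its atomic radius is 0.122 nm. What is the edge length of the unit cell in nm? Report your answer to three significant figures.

0.563 nm

In a diamond cubic lattice, nearest neighbors lie along the body diagonal with √3·a = 8r.
a = 8r/√3 = 8 × 0.122 / 1.7321 = 0.563 nm.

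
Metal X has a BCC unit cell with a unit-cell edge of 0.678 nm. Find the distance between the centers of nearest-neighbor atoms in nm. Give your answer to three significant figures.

In a BCC structure, atoms touch along the body diagonal, so √3·a = 4r; the nearest-neighbor distance equals 2r = 0.8660·a.
d = 0.8660 × 0.678 = 0.587 nm.

0.587 nm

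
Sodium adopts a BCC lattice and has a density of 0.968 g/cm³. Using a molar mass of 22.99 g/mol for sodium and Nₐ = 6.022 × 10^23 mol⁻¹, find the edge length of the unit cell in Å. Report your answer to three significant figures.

4.29 Å

With Z = 2 atoms per BCC cell, a³ = Z·M/(N_A·ρ) = 2 × 22.99 / (6.022 × 10²³ × 0.9680 g/cm³) = 7.888 × 10^-23 cm³.
a = (7.888 × 10^-23)^(1/3) = 4.289 × 10^-8 cm = 4.29 Å.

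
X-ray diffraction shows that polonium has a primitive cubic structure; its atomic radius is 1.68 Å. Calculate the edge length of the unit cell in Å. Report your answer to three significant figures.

In a simple cubic lattice, atoms touch along the cell edge, so a = 2r.
a = 2r = 2 × 1.68 = 3.36 Å.

3.36 Å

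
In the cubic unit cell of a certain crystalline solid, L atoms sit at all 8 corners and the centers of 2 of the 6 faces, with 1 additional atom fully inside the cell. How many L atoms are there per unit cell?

Corner atoms are shared by 8 cells (1/8 each), face atoms by 2 (1/2 each), interior atoms are unshared.
Net atoms = 8 × 1/8 + 2 × 1/2 + 1 = 1 + 1 + 1 = 3.

3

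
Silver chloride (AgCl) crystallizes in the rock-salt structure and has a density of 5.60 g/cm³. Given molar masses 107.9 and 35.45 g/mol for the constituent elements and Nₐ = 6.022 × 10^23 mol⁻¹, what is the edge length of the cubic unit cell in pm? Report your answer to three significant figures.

M(AgCl) = 143.35 g/mol; Z = 4 formula units per cell.
a³ = Z·M/(N_A·ρ) = 4 × 143.35 / (6.022 × 10²³ × 5.60) = 1.700 × 10^-22 cm³, so a = 5.540 × 10^-8 cm = 554 pm.

554 pm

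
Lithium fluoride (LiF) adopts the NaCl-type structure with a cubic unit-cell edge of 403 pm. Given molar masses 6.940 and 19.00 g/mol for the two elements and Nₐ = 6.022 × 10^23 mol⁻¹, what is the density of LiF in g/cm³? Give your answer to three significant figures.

The NaCl-type structure contains Z = 4 formula units per cell; M(LiF) = 6.940 + 19.00 = 25.94 g/mol.
a³ = (4.030 × 10^-8 cm)³ = 6.545 × 10^-23 cm³.
ρ = 4 × 25.94 / (6.022 × 10²³ × 6.545 × 10^-23) = 2.633 g/cm³.

2.63 g/cm³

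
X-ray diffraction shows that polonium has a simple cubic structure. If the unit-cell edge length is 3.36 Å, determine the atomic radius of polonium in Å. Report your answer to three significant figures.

1.68 Å

In a simple cubic lattice, atoms touch along the cell edge, so a = 2r.
r = a/2 = 3.36/2 = 1.68 Å.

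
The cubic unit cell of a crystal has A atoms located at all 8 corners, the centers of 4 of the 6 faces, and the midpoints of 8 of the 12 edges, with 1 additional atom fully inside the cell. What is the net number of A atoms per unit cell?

Corner atoms are shared by 8 cells (1/8 each), face atoms by 2 (1/2 each), edge atoms by 4 (1/4 each), interior atoms are unshared.
Net atoms = 8 × 1/8 + 4 × 1/2 + 8 × 1/4 + 1 = 1 + 2 + 2 + 1 = 6.

6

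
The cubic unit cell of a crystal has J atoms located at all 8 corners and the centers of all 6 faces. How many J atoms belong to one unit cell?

Corner atoms are shared by 8 cells (1/8 each), face atoms by 2 (1/2 each).
Net atoms = 8 × 1/8 + 6 × 1/2 = 1 + 3 = 4.

4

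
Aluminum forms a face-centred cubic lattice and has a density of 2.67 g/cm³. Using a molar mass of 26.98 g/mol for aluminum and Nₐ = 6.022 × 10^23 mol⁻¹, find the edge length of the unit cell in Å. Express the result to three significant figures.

With Z = 4 atoms per FCC cell, a³ = Z·M/(N_A·ρ) = 4 × 26.98 / (6.022 × 10²³ × 2.670 g/cm³) = 6.712 × 10^-23 cm³.
a = (6.712 × 10^-23)^(1/3) = 4.064 × 10^-8 cm = 4.06 Å.

4.06 Å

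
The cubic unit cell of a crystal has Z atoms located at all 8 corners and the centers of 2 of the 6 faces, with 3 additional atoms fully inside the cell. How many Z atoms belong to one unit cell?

5

Corner atoms are shared by 8 cells (1/8 each), face atoms by 2 (1/2 each), interior atoms are unshared.
Net atoms = 8 × 1/8 + 2 × 1/2 + 3 = 1 + 1 + 3 = 5.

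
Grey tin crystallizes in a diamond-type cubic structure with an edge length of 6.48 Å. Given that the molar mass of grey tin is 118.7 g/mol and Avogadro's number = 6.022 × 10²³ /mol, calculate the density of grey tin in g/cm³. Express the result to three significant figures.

5.80 g/cm³

A diamond cubic unit cell contains Z = 8 atoms.
Cell volume: a³ = (6.48 Å)³ = (6.480 × 10^-8 cm)³ = 2.721 × 10^-22 cm³.
ρ = Z·M/(N_A·a³) = 8 × 118.7 / (6.022 × 10²³ × 2.721 × 10^-22) = 5.795 g/cm³.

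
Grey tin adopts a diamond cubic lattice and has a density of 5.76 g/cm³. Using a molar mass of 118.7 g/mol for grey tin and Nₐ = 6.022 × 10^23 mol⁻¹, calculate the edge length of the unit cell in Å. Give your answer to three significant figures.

6.49 Å

With Z = 8 atoms per diamond cubic cell, a³ = Z·M/(N_A·ρ) = 8 × 118.7 / (6.022 × 10²³ × 5.760 g/cm³) = 2.738 × 10^-22 cm³.
a = (2.738 × 10^-22)^(1/3) = 6.493 × 10^-8 cm = 6.49 Å.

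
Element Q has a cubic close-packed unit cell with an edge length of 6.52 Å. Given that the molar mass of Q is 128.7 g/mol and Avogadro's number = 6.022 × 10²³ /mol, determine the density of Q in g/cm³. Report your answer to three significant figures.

An FCC unit cell contains Z = 4 atoms.
Cell volume: a³ = (6.52 Å)³ = (6.520 × 10^-8 cm)³ = 2.772 × 10^-22 cm³.
ρ = Z·M/(N_A·a³) = 4 × 128.7 / (6.022 × 10²³ × 2.772 × 10^-22) = 3.084 g/cm³.

3.08 g/cm³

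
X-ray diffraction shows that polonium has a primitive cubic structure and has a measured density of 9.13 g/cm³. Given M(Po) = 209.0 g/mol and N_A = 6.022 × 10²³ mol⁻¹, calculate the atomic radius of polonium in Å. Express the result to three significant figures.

1.68 Å

For a simple cubic cell (Z = 1), a³ = Z·M/(N_A·ρ) = 1 × 209.0 / (6.022 × 10²³ × 9.130) = 3.801 × 10^-23 cm³, so a = 3.362 × 10^-8 cm = 3.362 Å.
Atoms touch along the cell edge, so a = 2r, so r = 0.5000 × a = 1.68 Å.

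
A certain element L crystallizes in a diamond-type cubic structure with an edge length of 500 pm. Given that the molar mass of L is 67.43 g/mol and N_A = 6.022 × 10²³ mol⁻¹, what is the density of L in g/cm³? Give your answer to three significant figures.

A diamond cubic unit cell contains Z = 8 atoms.
Cell volume: a³ = (500 pm)³ = (5.000 × 10^-8 cm)³ = 1.250 × 10^-22 cm³.
ρ = Z·M/(N_A·a³) = 8 × 67.43 / (6.022 × 10²³ × 1.250 × 10^-22) = 7.166 g/cm³.

7.17 g/cm³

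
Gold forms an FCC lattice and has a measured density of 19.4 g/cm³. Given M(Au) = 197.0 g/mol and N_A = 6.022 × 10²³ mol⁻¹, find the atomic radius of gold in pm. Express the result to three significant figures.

144 pm

For an FCC cell (Z = 4), a³ = Z·M/(N_A·ρ) = 4 × 197.0 / (6.022 × 10²³ × 19.40) = 6.745 × 10^-23 cm³, so a = 4.071 × 10^-8 cm = 407.1 pm.
Atoms touch along the face diagonal, so √2·a = 4r, so r = 0.3536 × a = 144 pm.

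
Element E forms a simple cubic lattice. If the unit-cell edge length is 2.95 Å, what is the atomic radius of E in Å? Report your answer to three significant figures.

1.48 Å

In a simple cubic lattice, atoms touch along the cell edge, so a = 2r.
r = a/2 = 2.95/2 = 1.48 Å.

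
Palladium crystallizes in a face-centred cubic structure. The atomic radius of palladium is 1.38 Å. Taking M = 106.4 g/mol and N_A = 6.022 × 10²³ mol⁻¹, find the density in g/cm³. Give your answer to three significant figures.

11.9 g/cm³

In an FCC lattice, atoms touch along the face diagonal, so √2·a = 4r, giving a = 3.903 Å = 3.903 × 10^-8 cm.
With Z = 4, ρ = Z·M/(N_A·a³) = 4 × 106.4 / (6.022 × 10²³ × 5.947 × 10^-23) = 11.88 g/cm³.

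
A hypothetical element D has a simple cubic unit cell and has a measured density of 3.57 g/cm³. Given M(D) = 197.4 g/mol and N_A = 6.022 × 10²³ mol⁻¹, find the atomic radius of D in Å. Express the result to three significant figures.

2.26 Å

For a simple cubic cell (Z = 1), a³ = Z·M/(N_A·ρ) = 1 × 197.4 / (6.022 × 10²³ × 3.570) = 9.182 × 10^-23 cm³, so a = 4.511 × 10^-8 cm = 4.511 Å.
Atoms touch along the cell edge, so a = 2r, so r = 0.5000 × a = 2.26 Å.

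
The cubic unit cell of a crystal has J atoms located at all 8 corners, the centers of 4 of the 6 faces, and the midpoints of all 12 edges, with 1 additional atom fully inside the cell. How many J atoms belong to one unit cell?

7

Corner atoms are shared by 8 cells (1/8 each), face atoms by 2 (1/2 each), edge atoms by 4 (1/4 each), interior atoms are unshared.
Net atoms = 8 × 1/8 + 4 × 1/2 + 12 × 1/4 + 1 = 1 + 2 + 3 + 1 = 7.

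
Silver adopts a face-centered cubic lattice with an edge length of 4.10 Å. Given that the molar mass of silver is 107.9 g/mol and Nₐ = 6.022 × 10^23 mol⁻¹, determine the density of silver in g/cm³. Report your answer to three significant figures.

10.4 g/cm³

An FCC unit cell contains Z = 4 atoms.
Cell volume: a³ = (4.10 Å)³ = (4.100 × 10^-8 cm)³ = 6.892 × 10^-23 cm³.
ρ = Z·M/(N_A·a³) = 4 × 107.9 / (6.022 × 10²³ × 6.892 × 10^-23) = 10.40 g/cm³.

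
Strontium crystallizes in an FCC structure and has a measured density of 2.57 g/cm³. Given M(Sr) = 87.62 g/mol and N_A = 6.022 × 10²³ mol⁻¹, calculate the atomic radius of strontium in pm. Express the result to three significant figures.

216 pm

For an FCC cell (Z = 4), a³ = Z·M/(N_A·ρ) = 4 × 87.62 / (6.022 × 10²³ × 2.570) = 2.265 × 10^-22 cm³, so a = 6.095 × 10^-8 cm = 609.5 pm.
Atoms touch along the face diagonal, so √2·a = 4r, so r = 0.3536 × a = 216 pm.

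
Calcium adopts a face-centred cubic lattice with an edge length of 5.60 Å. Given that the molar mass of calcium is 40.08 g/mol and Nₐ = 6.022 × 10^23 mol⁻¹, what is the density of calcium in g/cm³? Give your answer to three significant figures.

1.52 g/cm³

An FCC unit cell contains Z = 4 atoms.
Cell volume: a³ = (5.60 Å)³ = (5.600 × 10^-8 cm)³ = 1.756 × 10^-22 cm³.
ρ = Z·M/(N_A·a³) = 4 × 40.08 / (6.022 × 10²³ × 1.756 × 10^-22) = 1.516 g/cm³.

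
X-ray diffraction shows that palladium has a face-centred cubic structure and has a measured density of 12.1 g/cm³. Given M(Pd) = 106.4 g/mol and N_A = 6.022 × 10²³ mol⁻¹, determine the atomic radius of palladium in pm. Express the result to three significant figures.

137 pm

For an FCC cell (Z = 4), a³ = Z·M/(N_A·ρ) = 4 × 106.4 / (6.022 × 10²³ × 12.10) = 5.841 × 10^-23 cm³, so a = 3.880 × 10^-8 cm = 388.0 pm.
Atoms touch along the face diagonal, so √2·a = 4r, so r = 0.3536 × a = 137 pm.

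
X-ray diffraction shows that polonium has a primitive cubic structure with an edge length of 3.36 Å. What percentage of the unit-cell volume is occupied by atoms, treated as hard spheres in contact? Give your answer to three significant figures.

52.4%

In a simple cubic lattice atoms touch along the cell edge, so a = 2r, so r = 0.5000a = 1.680 Å.
Packing fraction = Z·(4/3)πr³ / a³ = 1 × (4/3)π × (1.680)³ / (3.36)³ = 0.5236 = 52.4%.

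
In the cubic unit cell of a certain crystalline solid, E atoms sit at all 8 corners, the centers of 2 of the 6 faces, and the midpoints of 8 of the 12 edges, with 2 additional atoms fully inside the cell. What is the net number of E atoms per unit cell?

Corner atoms are shared by 8 cells (1/8 each), face atoms by 2 (1/2 each), edge atoms by 4 (1/4 each), interior atoms are unshared.
Net atoms = 8 × 1/8 + 2 × 1/2 + 8 × 1/4 + 2 = 1 + 1 + 2 + 2 = 6.

6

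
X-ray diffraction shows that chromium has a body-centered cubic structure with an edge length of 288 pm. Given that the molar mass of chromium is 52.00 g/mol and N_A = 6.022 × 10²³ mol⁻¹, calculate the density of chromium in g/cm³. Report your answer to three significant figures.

7.23 g/cm³

A BCC unit cell contains Z = 2 atoms.
Cell volume: a³ = (288 pm)³ = (2.880 × 10^-8 cm)³ = 2.389 × 10^-23 cm³.
ρ = Z·M/(N_A·a³) = 2 × 52.00 / (6.022 × 10²³ × 2.389 × 10^-23) = 7.230 g/cm³.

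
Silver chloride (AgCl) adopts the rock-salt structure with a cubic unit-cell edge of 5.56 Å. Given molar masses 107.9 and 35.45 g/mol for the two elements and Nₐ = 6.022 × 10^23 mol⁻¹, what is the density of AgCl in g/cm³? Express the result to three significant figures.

The rock-salt structure contains Z = 4 formula units per cell; M(AgCl) = 107.9 + 35.45 = 143.35 g/mol.
a³ = (5.560 × 10^-8 cm)³ = 1.719 × 10^-22 cm³.
ρ = 4 × 143.35 / (6.022 × 10²³ × 1.719 × 10^-22) = 5.540 g/cm³.

5.54 g/cm³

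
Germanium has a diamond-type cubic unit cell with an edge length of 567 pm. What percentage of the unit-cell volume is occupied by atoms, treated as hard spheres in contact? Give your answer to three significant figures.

In a diamond cubic lattice nearest neighbors lie along the body diagonal with √3·a = 8r, so r = 0.2165a = 122.8 pm.
Packing fraction = Z·(4/3)πr³ / a³ = 8 × (4/3)π × (122.8)³ / (567)³ = 0.3401 = 34.0%.

34.0%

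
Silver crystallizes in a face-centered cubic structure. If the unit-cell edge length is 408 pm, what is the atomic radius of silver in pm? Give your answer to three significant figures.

In an FCC lattice, atoms touch along the face diagonal, so √2·a = 4r.
r = √2·a/4 = 1.4142 × 408 / 4 = 144 pm.

144 pm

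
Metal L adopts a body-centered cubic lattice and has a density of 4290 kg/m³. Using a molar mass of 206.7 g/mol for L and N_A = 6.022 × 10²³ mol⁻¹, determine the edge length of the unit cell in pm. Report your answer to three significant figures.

543 pm

With Z = 2 atoms per BCC cell, a³ = Z·M/(N_A·ρ) = 2 × 206.7 / (6.022 × 10²³ × 4.290 g/cm³) = 1.600 × 10^-22 cm³.
a = (1.600 × 10^-22)^(1/3) = 5.429 × 10^-8 cm = 543 pm.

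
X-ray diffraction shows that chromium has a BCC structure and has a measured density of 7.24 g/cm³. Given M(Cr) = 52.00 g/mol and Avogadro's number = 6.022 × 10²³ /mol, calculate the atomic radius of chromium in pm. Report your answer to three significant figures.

125 pm

For a BCC cell (Z = 2), a³ = Z·M/(N_A·ρ) = 2 × 52.00 / (6.022 × 10²³ × 7.240) = 2.385 × 10^-23 cm³, so a = 2.879 × 10^-8 cm = 287.9 pm.
Atoms touch along the body diagonal, so √3·a = 4r, so r = 0.4330 × a = 125 pm.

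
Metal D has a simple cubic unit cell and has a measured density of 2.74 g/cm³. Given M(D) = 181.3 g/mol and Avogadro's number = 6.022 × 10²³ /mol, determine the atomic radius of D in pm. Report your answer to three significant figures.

239 pm

For a simple cubic cell (Z = 1), a³ = Z·M/(N_A·ρ) = 1 × 181.3 / (6.022 × 10²³ × 2.740) = 1.099 × 10^-22 cm³, so a = 4.790 × 10^-8 cm = 479.0 pm.
Atoms touch along the cell edge, so a = 2r, so r = 0.5000 × a = 239 pm.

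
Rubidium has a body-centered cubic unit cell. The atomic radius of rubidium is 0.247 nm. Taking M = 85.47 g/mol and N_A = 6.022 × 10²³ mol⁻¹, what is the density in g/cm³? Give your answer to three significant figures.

In a BCC lattice, atoms touch along the body diagonal, so √3·a = 4r, giving a = 0.5704 nm = 5.704 × 10^-8 cm.
With Z = 2, ρ = Z·M/(N_A·a³) = 2 × 85.47 / (6.022 × 10²³ × 1.856 × 10^-22) = 1.529 g/cm³.

1.53 g/cm³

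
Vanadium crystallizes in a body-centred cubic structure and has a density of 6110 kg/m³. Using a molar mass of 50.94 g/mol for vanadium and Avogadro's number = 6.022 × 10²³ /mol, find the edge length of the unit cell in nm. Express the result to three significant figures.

With Z = 2 atoms per BCC cell, a³ = Z·M/(N_A·ρ) = 2 × 50.94 / (6.022 × 10²³ × 6.110 g/cm³) = 2.769 × 10^-23 cm³.
a = (2.769 × 10^-23)^(1/3) = 3.025 × 10^-8 cm = 0.303 nm.

0.303 nm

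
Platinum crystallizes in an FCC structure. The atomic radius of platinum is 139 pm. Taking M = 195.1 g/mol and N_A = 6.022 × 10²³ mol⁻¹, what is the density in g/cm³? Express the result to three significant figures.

21.3 g/cm³

In an FCC lattice, atoms touch along the face diagonal, so √2·a = 4r, giving a = 393.2 pm = 3.932 × 10^-8 cm.
With Z = 4, ρ = Z·M/(N_A·a³) = 4 × 195.1 / (6.022 × 10²³ × 6.077 × 10^-23) = 21.33 g/cm³.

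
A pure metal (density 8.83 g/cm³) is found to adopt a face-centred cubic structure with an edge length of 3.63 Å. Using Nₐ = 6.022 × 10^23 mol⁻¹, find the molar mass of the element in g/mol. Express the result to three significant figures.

63.6 g/mol

An FCC cell has Z = 4 atoms; a = 3.630 × 10^-8 cm.
M = ρ·N_A·a³/Z = 8.83 × 6.022 × 10²³ × 4.783 × 10^-23 / 4 = 63.6 g/mol.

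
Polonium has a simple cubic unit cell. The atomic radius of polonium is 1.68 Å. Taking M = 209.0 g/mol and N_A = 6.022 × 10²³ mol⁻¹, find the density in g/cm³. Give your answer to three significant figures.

9.15 g/cm³

In a simple cubic lattice, atoms touch along the cell edge, so a = 2r, giving a = 3.360 Å = 3.360 × 10^-8 cm.
With Z = 1, ρ = Z·M/(N_A·a³) = 1 × 209.0 / (6.022 × 10²³ × 3.793 × 10^-23) = 9.149 g/cm³.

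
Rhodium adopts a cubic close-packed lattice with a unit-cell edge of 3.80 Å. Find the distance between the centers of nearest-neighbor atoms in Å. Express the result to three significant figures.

2.69 Å

In an FCC structure, atoms touch along the face diagonal, so √2·a = 4r; the nearest-neighbor distance equals 2r = 0.7071·a.
d = 0.7071 × 3.80 = 2.69 Å.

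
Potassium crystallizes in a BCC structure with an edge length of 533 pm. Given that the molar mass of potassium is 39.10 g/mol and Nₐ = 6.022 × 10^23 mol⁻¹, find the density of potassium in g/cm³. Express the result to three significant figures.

0.858 g/cm³

A BCC unit cell contains Z = 2 atoms.
Cell volume: a³ = (533 pm)³ = (5.330 × 10^-8 cm)³ = 1.514 × 10^-22 cm³.
ρ = Z·M/(N_A·a³) = 2 × 39.10 / (6.022 × 10²³ × 1.514 × 10^-22) = 0.8576 g/cm³.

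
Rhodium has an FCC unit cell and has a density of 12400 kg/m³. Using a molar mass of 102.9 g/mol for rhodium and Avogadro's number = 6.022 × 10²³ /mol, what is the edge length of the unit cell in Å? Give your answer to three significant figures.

3.81 Å

With Z = 4 atoms per FCC cell, a³ = Z·M/(N_A·ρ) = 4 × 102.9 / (6.022 × 10²³ × 12.40 g/cm³) = 5.512 × 10^-23 cm³.
a = (5.512 × 10^-23)^(1/3) = 3.806 × 10^-8 cm = 3.81 Å.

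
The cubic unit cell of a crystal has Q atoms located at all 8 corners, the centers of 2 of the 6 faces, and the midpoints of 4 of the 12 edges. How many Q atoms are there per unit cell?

Corner atoms are shared by 8 cells (1/8 each), face atoms by 2 (1/2 each), edge atoms by 4 (1/4 each).
Net atoms = 8 × 1/8 + 2 × 1/2 + 4 × 1/4 = 1 + 1 + 1 = 3.

3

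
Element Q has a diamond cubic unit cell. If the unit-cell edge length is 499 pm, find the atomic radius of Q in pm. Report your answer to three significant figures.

108 pm

In a diamond cubic lattice, nearest neighbors lie along the body diagonal with √3·a = 8r.
r = √3·a/8 = 1.7321 × 499 / 8 = 108 pm.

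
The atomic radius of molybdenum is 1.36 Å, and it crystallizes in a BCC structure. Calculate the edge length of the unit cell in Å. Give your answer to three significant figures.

In a BCC lattice, atoms touch along the body diagonal, so √3·a = 4r.
a = 4r/√3 = 4 × 1.36 / 1.7321 = 3.14 Å.

3.14 Å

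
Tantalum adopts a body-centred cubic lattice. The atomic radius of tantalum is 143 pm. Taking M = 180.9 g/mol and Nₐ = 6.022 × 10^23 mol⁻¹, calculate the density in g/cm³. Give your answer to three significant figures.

In a BCC lattice, atoms touch along the body diagonal, so √3·a = 4r, giving a = 330.2 pm = 3.302 × 10^-8 cm.
With Z = 2, ρ = Z·M/(N_A·a³) = 2 × 180.9 / (6.022 × 10²³ × 3.602 × 10^-23) = 16.68 g/cm³.

16.7 g/cm³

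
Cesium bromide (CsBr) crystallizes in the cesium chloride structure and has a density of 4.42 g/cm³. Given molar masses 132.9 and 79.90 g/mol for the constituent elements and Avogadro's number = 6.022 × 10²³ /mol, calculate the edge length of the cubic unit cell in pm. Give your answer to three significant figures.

431 pm

M(CsBr) = 212.8 g/mol; Z = 1 formula unit per cell.
a³ = Z·M/(N_A·ρ) = 1 × 212.8 / (6.022 × 10²³ × 4.42) = 7.995 × 10^-23 cm³, so a = 4.308 × 10^-8 cm = 431 pm.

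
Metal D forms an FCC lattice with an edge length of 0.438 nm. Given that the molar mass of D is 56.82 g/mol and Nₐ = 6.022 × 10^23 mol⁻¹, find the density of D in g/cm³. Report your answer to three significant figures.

An FCC unit cell contains Z = 4 atoms.
Cell volume: a³ = (0.438 nm)³ = (4.380 × 10^-8 cm)³ = 8.403 × 10^-23 cm³.
ρ = Z·M/(N_A·a³) = 4 × 56.82 / (6.022 × 10²³ × 8.403 × 10^-23) = 4.492 g/cm³.

4.49 g/cm³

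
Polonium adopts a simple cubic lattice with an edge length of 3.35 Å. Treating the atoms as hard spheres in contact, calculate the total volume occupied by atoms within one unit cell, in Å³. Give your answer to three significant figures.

In a simple cubic lattice atoms touch along the cell edge, so a = 2r, so r = 0.5000a = 1.675 Å.
V_atoms = Z × (4/3)πr³ = 1 × (4/3)π × (1.675)³ = 19.7 Å³.

19.7 Å³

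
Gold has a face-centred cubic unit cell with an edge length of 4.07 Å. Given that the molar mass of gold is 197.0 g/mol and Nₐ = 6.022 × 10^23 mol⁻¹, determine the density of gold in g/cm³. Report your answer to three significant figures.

19.4 g/cm³

An FCC unit cell contains Z = 4 atoms.
Cell volume: a³ = (4.07 Å)³ = (4.070 × 10^-8 cm)³ = 6.742 × 10^-23 cm³.
ρ = Z·M/(N_A·a³) = 4 × 197.0 / (6.022 × 10²³ × 6.742 × 10^-23) = 19.41 g/cm³.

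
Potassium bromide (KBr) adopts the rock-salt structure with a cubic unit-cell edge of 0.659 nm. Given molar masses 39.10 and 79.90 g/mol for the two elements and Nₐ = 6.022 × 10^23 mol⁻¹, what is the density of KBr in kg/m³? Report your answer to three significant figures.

2760 kg/m³

The rock-salt structure contains Z = 4 formula units per cell; M(KBr) = 39.10 + 79.90 = 119.0 g/mol.
a³ = (6.590 × 10^-8 cm)³ = 2.862 × 10^-22 cm³.
ρ = 4 × 119.0 / (6.022 × 10²³ × 2.862 × 10^-22) = 2.762 g/cm³ = 2760 kg/m³.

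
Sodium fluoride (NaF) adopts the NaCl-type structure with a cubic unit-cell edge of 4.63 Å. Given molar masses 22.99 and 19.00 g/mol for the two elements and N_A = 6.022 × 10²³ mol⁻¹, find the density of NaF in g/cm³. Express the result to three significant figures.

2.81 g/cm³

The NaCl-type structure contains Z = 4 formula units per cell; M(NaF) = 22.99 + 19.00 = 41.99 g/mol.
a³ = (4.630 × 10^-8 cm)³ = 9.925 × 10^-23 cm³.
ρ = 4 × 41.99 / (6.022 × 10²³ × 9.925 × 10^-23) = 2.810 g/cm³.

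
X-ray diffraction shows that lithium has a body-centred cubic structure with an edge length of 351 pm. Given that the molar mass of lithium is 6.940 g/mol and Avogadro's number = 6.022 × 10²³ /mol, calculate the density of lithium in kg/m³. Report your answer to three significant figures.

A BCC unit cell contains Z = 2 atoms.
Cell volume: a³ = (351 pm)³ = (3.510 × 10^-8 cm)³ = 4.324 × 10^-23 cm³.
ρ = Z·M/(N_A·a³) = 2 × 6.940 / (6.022 × 10²³ × 4.324 × 10^-23) = 0.5330 g/cm³ = 533 kg/m³.

533 kg/m³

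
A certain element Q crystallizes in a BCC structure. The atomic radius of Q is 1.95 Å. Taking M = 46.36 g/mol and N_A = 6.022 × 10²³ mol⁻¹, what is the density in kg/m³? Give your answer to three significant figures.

1690 kg/m³

In a BCC lattice, atoms touch along the body diagonal, so √3·a = 4r, giving a = 4.503 Å = 4.503 × 10^-8 cm.
With Z = 2, ρ = Z·M/(N_A·a³) = 2 × 46.36 / (6.022 × 10²³ × 9.133 × 10^-23) = 1.686 g/cm³ = 1690 kg/m³.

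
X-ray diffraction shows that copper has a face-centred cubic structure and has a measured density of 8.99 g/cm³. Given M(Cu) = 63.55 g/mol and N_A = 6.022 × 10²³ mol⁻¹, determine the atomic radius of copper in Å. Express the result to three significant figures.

For an FCC cell (Z = 4), a³ = Z·M/(N_A·ρ) = 4 × 63.55 / (6.022 × 10²³ × 8.990) = 4.695 × 10^-23 cm³, so a = 3.608 × 10^-8 cm = 3.608 Å.
Atoms touch along the face diagonal, so √2·a = 4r, so r = 0.3536 × a = 1.28 Å.

1.28 Å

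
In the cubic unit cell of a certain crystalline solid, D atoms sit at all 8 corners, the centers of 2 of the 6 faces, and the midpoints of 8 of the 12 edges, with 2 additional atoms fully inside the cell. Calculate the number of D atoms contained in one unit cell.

Corner atoms are shared by 8 cells (1/8 each), face atoms by 2 (1/2 each), edge atoms by 4 (1/4 each), interior atoms are unshared.
Net atoms = 8 × 1/8 + 2 × 1/2 + 8 × 1/4 + 2 = 1 + 1 + 2 + 2 = 6.

6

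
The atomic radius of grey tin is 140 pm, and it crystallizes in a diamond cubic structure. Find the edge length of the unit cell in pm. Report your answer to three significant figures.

In a diamond cubic lattice, nearest neighbors lie along the body diagonal with √3·a = 8r.
a = 8r/√3 = 8 × 140 / 1.7321 = 647 pm.

647 pm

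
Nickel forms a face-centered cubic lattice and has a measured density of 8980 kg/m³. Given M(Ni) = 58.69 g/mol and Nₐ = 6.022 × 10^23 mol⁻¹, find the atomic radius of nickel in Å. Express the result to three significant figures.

1.24 Å

For an FCC cell (Z = 4), a³ = Z·M/(N_A·ρ) = 4 × 58.69 / (6.022 × 10²³ × 8.980) = 4.341 × 10^-23 cm³, so a = 3.515 × 10^-8 cm = 3.515 Å.
Atoms touch along the face diagonal, so √2·a = 4r, so r = 0.3536 × a = 1.24 Å.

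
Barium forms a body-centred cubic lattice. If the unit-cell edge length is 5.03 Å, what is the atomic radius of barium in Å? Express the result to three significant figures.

In a BCC lattice, atoms touch along the body diagonal, so √3·a = 4r.
r = √3·a/4 = 1.7321 × 5.03 / 4 = 2.18 Å.

2.18 Å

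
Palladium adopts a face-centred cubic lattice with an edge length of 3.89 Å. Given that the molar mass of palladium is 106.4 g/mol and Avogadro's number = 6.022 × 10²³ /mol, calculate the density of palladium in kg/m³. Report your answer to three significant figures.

An FCC unit cell contains Z = 4 atoms.
Cell volume: a³ = (3.89 Å)³ = (3.890 × 10^-8 cm)³ = 5.886 × 10^-23 cm³.
ρ = Z·M/(N_A·a³) = 4 × 106.4 / (6.022 × 10²³ × 5.886 × 10^-23) = 12.01 g/cm³ = 12000 kg/m³.

12000 kg/m³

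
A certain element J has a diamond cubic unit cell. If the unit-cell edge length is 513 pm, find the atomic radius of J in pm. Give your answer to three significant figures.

In a diamond cubic lattice, nearest neighbors lie along the body diagonal with √3·a = 8r.
r = √3·a/8 = 1.7321 × 513 / 8 = 111 pm.

111 pm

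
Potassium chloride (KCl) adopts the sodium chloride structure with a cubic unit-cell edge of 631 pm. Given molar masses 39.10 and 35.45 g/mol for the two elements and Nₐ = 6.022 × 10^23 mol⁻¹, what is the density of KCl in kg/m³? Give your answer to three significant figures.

1970 kg/m³

The sodium chloride structure contains Z = 4 formula units per cell; M(KCl) = 39.10 + 35.45 = 74.55 g/mol.
a³ = (6.310 × 10^-8 cm)³ = 2.512 × 10^-22 cm³.
ρ = 4 × 74.55 / (6.022 × 10²³ × 2.512 × 10^-22) = 1.971 g/cm³ = 1970 kg/m³.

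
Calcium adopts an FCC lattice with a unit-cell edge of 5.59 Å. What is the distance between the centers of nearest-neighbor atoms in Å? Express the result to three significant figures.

In an FCC structure, atoms touch along the face diagonal, so √2·a = 4r; the nearest-neighbor distance equals 2r = 0.7071·a.
d = 0.7071 × 5.59 = 3.95 Å.

3.95 Å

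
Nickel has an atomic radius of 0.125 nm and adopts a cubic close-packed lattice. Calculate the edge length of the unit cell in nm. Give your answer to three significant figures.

0.354 nm

In an FCC lattice, atoms touch along the face diagonal, so √2·a = 4r.
a = 4r/√2 = 4 × 0.125 / 1.4142 = 0.354 nm.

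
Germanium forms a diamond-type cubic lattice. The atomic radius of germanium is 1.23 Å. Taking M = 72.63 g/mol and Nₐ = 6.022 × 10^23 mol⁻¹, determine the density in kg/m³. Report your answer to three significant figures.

5260 kg/m³

In a diamond cubic lattice, nearest neighbors lie along the body diagonal with √3·a = 8r, giving a = 5.681 Å = 5.681 × 10^-8 cm.
With Z = 8, ρ = Z·M/(N_A·a³) = 8 × 72.63 / (6.022 × 10²³ × 1.834 × 10^-22) = 5.262 g/cm³ = 5260 kg/m³.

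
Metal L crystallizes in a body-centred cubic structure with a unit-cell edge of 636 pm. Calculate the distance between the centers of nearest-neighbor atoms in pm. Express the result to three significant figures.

In a BCC structure, atoms touch along the body diagonal, so √3·a = 4r; the nearest-neighbor distance equals 2r = 0.8660·a.
d = 0.8660 × 636 = 551 pm.

551 pm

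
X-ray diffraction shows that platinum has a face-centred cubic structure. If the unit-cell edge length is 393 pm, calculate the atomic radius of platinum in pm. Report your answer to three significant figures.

In an FCC lattice, atoms touch along the face diagonal, so √2·a = 4r.
r = √2·a/4 = 1.4142 × 393 / 4 = 139 pm.

139 pm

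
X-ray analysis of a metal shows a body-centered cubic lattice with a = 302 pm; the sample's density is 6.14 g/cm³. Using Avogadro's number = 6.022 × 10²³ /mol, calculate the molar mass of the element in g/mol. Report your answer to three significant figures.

A BCC cell has Z = 2 atoms; a = 3.020 × 10^-8 cm.
M = ρ·N_A·a³/Z = 6.14 × 6.022 × 10²³ × 2.754 × 10^-23 / 2 = 50.9 g/mol.

50.9 g/mol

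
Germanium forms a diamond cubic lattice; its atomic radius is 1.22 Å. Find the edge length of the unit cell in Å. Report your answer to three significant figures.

5.63 Å

In a diamond cubic lattice, nearest neighbors lie along the body diagonal with √3·a = 8r.
a = 8r/√3 = 8 × 1.22 / 1.7321 = 5.63 Å.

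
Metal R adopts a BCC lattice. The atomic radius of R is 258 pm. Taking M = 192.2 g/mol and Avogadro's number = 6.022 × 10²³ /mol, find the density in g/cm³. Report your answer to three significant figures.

In a BCC lattice, atoms touch along the body diagonal, so √3·a = 4r, giving a = 595.8 pm = 5.958 × 10^-8 cm.
With Z = 2, ρ = Z·M/(N_A·a³) = 2 × 192.2 / (6.022 × 10²³ × 2.115 × 10^-22) = 3.018 g/cm³.

3.02 g/cm³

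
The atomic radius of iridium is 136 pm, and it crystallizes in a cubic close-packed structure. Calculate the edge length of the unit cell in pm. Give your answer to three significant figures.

In an FCC lattice, atoms touch along the face diagonal, so √2·a = 4r.
a = 4r/√2 = 4 × 136 / 1.4142 = 385 pm.

385 pm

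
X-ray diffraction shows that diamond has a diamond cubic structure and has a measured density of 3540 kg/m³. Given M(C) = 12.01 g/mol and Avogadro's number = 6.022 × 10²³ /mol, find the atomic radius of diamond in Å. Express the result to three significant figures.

For a diamond cubic cell (Z = 8), a³ = Z·M/(N_A·ρ) = 8 × 12.01 / (6.022 × 10²³ × 3.540) = 4.507 × 10^-23 cm³, so a = 3.559 × 10^-8 cm = 3.559 Å.
Nearest neighbors lie along the body diagonal with √3·a = 8r, so r = 0.2165 × a = 0.770 Å.

0.770 Å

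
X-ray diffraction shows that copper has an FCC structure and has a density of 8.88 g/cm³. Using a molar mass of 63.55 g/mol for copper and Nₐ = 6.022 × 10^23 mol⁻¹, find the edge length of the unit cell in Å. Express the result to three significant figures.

3.62 Å

With Z = 4 atoms per FCC cell, a³ = Z·M/(N_A·ρ) = 4 × 63.55 / (6.022 × 10²³ × 8.880 g/cm³) = 4.754 × 10^-23 cm³.
a = (4.754 × 10^-23)^(1/3) = 3.622 × 10^-8 cm = 3.62 Å.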